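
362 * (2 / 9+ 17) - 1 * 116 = 55066 / 9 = 6118.44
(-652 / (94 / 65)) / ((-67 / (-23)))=-487370 / 3149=-154.77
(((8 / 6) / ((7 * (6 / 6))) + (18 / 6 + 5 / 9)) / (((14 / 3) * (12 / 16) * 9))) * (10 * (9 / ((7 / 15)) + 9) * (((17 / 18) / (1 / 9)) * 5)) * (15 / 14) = 11033000 / 7203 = 1531.72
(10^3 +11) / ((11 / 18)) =18198 / 11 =1654.36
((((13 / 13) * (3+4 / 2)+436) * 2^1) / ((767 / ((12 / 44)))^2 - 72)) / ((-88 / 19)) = -10773 / 447431732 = -0.00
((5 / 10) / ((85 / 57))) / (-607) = -57 / 103190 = -0.00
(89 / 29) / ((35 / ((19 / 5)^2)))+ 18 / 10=77804 / 25375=3.07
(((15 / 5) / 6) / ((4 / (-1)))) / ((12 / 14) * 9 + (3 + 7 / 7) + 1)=-7 / 712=-0.01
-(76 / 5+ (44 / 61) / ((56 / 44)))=-33662 / 2135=-15.77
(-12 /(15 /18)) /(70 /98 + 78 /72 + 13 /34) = -102816 /15565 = -6.61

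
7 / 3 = 2.33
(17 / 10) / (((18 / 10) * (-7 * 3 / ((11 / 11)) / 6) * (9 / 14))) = -34 / 81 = -0.42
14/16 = 7/8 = 0.88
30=30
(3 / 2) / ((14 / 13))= 39 / 28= 1.39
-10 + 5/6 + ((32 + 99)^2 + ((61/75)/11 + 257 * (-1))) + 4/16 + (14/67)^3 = 5589585023899/330839300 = 16895.17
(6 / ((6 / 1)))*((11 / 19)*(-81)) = -891 / 19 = -46.89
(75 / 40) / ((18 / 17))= 1.77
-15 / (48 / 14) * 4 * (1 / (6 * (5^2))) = -7 / 60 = -0.12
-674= -674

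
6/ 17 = 0.35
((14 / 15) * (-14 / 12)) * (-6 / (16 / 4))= 49 / 30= 1.63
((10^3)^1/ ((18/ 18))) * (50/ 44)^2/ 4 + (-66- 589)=-80385/ 242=-332.17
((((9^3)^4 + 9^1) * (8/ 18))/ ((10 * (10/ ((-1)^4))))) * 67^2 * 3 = 84521745953574/ 5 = 16904349190714.80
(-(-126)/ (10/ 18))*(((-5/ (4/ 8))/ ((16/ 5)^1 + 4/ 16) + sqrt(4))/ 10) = -11718/ 575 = -20.38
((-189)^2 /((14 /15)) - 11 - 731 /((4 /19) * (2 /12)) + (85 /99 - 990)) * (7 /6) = 11392129 /594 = 19178.67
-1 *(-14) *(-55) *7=-5390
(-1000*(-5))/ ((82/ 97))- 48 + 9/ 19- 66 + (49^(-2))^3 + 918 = 72447857848166964/ 10782362729579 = 6719.11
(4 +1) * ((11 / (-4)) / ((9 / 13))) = -715 / 36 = -19.86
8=8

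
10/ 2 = 5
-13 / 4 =-3.25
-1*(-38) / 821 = 38 / 821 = 0.05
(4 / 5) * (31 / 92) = 31 / 115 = 0.27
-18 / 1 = -18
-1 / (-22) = 1 / 22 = 0.05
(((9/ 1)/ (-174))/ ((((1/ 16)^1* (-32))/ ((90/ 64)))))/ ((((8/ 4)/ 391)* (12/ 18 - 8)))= -158355/ 163328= -0.97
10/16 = 5/8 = 0.62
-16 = -16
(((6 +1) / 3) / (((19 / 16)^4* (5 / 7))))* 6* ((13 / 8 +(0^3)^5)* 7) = 73056256 / 651605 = 112.12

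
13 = 13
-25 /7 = -3.57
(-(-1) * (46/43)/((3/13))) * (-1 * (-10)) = 5980/129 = 46.36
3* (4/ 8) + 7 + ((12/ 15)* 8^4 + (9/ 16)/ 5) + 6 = 263313/ 80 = 3291.41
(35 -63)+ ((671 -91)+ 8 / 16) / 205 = -10319 / 410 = -25.17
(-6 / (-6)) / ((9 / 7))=7 / 9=0.78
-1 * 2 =-2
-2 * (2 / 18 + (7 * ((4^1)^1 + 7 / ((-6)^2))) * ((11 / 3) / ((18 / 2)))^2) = -130813 / 13122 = -9.97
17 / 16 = 1.06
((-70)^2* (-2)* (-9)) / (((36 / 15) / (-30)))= -1102500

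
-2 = -2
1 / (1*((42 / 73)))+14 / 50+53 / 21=4769 / 1050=4.54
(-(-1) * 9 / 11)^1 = 0.82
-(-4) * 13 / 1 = 52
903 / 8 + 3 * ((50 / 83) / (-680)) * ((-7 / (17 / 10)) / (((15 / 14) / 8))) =112.96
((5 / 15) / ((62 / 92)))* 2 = 92 / 93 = 0.99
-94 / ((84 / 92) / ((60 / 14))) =-441.22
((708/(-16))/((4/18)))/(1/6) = -4779/4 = -1194.75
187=187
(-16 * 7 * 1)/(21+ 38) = -112/59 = -1.90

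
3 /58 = 0.05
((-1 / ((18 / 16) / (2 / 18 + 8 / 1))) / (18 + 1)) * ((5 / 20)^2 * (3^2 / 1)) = -73 / 342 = -0.21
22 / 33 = 2 / 3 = 0.67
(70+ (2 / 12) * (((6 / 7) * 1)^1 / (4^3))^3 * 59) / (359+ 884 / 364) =1573519891 / 8124497920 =0.19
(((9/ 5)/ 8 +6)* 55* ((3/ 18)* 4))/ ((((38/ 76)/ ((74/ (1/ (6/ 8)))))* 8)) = 101343/ 32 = 3166.97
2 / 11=0.18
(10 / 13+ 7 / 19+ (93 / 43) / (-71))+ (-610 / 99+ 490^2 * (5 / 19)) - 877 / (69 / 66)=107042337003518 / 1717065207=62340.29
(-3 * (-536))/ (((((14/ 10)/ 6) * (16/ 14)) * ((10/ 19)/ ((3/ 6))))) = 11457/ 2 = 5728.50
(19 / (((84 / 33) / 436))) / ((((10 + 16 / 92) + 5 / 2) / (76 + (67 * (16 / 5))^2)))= 109659168344 / 9275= 11823090.93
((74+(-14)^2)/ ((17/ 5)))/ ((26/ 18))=12150/ 221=54.98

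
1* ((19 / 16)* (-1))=-19 / 16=-1.19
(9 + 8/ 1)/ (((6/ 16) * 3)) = 136/ 9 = 15.11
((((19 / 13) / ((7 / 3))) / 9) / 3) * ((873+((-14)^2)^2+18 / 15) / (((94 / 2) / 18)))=7465138 / 21385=349.08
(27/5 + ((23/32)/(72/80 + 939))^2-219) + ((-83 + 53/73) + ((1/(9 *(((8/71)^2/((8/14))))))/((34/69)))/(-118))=-17152526261430236179/57955559388330240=-295.96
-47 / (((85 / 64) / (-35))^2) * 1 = -9433088 / 289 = -32640.44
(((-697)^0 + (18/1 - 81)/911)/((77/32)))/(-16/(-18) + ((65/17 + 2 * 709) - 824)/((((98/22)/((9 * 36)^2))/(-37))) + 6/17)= -0.00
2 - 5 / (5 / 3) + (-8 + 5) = -4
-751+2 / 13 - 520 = -16521 / 13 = -1270.85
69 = 69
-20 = -20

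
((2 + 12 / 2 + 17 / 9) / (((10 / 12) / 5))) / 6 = 89 / 9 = 9.89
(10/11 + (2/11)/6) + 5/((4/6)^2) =1609/132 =12.19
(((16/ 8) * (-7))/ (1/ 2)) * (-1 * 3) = 84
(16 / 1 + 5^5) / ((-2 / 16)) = -25128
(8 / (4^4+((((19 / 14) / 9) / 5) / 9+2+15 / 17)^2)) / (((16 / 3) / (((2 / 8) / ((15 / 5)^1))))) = 2322758025 / 4911746618018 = 0.00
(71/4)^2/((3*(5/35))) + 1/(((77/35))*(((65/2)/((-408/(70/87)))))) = 174907627/240240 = 728.05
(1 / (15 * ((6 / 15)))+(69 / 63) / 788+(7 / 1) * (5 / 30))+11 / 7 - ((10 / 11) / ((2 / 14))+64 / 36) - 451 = -249142777 / 546084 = -456.24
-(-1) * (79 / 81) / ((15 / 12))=0.78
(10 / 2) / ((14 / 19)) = 95 / 14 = 6.79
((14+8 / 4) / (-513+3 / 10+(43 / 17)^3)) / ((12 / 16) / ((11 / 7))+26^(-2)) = -146132272 / 2171055409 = -0.07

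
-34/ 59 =-0.58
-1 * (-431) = 431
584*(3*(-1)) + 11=-1741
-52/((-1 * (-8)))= -13/2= -6.50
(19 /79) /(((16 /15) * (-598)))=-285 /755872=-0.00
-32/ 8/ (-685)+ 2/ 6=697/ 2055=0.34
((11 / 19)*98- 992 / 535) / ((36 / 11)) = 3068351 / 182970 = 16.77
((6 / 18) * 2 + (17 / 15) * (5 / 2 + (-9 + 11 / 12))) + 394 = 69901 / 180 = 388.34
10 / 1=10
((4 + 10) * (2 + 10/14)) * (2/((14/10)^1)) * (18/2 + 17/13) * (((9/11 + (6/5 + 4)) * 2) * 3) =20225424/1001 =20205.22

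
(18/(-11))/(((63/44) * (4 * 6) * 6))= -1/126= -0.01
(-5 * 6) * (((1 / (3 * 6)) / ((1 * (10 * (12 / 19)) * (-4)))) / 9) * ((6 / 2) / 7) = 0.00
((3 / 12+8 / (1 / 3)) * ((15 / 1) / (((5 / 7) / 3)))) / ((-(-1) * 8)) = 190.97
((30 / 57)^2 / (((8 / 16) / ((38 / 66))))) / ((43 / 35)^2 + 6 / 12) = 490000 / 3086721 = 0.16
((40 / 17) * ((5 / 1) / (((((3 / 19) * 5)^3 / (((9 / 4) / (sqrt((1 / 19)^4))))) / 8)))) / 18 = 19808792 / 2295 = 8631.28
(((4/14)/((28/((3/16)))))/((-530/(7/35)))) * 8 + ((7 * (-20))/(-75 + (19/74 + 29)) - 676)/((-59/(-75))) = -17747119019829/20746394200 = -855.43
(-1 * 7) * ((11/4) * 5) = -385/4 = -96.25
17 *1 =17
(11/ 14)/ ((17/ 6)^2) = 198/ 2023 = 0.10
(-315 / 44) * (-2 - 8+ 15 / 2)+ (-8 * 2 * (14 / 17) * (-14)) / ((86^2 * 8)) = 49515599 / 2766104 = 17.90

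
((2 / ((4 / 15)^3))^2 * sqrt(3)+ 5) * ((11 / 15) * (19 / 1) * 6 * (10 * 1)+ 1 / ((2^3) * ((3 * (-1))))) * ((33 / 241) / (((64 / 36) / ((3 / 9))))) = 3310395 / 30848+ 7541493609375 * sqrt(3) / 31588352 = 413622.08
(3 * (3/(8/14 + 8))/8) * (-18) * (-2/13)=189/520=0.36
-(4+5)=-9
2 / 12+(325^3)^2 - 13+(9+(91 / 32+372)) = 113128335937535617 / 96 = 1178420166015996.01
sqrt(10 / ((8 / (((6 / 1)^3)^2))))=108 * sqrt(5)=241.50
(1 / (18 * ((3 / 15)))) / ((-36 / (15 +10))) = -125 / 648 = -0.19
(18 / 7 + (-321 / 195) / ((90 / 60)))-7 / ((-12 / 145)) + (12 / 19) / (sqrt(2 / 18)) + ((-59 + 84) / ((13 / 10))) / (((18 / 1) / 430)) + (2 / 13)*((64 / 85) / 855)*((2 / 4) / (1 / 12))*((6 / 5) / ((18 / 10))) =547.35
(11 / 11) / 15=1 / 15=0.07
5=5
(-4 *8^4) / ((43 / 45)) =-737280 / 43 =-17146.05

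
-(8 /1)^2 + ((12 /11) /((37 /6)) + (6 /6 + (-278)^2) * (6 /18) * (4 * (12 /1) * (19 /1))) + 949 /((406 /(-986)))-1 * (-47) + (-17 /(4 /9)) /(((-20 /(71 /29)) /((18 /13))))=1009298877262183 /42962920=23492324.95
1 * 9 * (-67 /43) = -14.02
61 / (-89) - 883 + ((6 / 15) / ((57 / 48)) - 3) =-7494077 / 8455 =-886.35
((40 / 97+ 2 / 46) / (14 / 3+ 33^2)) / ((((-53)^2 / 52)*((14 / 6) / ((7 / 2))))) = 237978 / 20561629999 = 0.00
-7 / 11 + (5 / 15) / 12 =-0.61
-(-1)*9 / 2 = 4.50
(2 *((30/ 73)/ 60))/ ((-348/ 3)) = -1/ 8468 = -0.00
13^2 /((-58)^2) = 169 /3364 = 0.05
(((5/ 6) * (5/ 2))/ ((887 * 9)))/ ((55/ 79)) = 395/ 1053756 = 0.00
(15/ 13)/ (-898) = -15/ 11674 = -0.00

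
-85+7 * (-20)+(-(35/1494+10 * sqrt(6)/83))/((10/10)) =-336185/1494 - 10 * sqrt(6)/83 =-225.32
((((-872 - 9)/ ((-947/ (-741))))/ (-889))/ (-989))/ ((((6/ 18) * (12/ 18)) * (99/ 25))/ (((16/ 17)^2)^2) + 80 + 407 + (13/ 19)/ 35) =-10161028300800/ 6326112402276176063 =-0.00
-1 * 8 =-8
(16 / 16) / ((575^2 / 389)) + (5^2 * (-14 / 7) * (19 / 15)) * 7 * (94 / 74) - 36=-21988503071 / 36699375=-599.15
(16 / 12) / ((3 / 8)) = 32 / 9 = 3.56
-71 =-71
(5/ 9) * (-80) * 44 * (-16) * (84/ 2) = 3942400/ 3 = 1314133.33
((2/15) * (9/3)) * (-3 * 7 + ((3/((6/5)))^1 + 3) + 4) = -23/5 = -4.60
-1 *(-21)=21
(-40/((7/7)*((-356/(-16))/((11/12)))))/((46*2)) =-110/6141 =-0.02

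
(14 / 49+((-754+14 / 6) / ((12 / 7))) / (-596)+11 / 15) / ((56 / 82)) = 54027299 / 21026880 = 2.57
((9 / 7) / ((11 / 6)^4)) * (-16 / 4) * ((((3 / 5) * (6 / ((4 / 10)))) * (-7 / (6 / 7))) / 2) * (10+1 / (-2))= 2326968 / 14641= 158.94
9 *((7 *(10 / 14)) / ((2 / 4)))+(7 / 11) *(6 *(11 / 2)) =111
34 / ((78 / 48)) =272 / 13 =20.92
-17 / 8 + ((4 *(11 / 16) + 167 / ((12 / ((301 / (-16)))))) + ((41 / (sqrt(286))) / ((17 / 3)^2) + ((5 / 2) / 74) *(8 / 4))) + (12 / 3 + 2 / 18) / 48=-16689155 / 63936 + 369 *sqrt(286) / 82654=-260.95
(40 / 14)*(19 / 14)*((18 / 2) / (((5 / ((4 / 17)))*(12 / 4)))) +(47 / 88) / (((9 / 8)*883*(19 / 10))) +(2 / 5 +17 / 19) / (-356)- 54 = -53.46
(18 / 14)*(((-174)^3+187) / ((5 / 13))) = -616336929 / 35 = -17609626.54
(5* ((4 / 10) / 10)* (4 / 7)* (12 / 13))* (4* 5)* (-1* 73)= -14016 / 91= -154.02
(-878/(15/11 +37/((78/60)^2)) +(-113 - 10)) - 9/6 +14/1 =-12819339/86470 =-148.25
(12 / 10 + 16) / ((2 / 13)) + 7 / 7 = 564 / 5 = 112.80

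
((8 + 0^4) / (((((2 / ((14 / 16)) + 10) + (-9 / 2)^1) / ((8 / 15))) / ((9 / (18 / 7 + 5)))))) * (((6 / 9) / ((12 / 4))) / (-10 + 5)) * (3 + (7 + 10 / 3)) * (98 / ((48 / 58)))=-35650048 / 779895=-45.71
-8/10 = -4/5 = -0.80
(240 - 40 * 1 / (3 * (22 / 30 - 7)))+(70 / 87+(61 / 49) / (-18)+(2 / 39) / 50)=94887971747 / 390703950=242.86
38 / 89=0.43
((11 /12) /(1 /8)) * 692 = 15224 /3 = 5074.67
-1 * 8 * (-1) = 8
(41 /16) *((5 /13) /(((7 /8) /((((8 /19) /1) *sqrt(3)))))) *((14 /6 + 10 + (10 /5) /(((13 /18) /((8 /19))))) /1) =1171780 *sqrt(3) /183027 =11.09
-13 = -13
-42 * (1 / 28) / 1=-3 / 2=-1.50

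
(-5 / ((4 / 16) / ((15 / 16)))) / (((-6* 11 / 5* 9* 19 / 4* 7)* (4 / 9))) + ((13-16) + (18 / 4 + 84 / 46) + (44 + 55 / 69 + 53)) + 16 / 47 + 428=20096764427 / 37956072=529.47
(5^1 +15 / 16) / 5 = 19 / 16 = 1.19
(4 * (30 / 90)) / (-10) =-2 / 15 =-0.13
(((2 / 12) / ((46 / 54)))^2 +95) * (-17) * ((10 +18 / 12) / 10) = -3418717 / 1840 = -1858.00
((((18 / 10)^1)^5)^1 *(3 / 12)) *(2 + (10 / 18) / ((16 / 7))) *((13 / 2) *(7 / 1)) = 192847473 / 400000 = 482.12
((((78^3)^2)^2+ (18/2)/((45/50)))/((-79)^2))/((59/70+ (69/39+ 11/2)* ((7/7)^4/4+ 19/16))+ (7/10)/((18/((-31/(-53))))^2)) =168009316627398005393619267522240/233488817623261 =719560441213439550.91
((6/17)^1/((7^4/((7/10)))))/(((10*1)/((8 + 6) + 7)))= 9/41650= 0.00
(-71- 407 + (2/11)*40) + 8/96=-62125/132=-470.64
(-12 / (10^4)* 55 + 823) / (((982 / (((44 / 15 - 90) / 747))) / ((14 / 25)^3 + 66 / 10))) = -28445724684419 / 42981679687500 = -0.66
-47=-47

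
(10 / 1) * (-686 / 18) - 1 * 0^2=-3430 / 9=-381.11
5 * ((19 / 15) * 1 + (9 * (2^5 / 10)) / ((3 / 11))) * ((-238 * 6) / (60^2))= -190757 / 900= -211.95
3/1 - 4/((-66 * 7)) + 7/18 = 4709/1386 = 3.40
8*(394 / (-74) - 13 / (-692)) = -271686 / 6401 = -42.44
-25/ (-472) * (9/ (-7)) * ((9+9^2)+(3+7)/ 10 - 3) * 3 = -17.98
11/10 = 1.10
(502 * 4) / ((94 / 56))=56224 / 47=1196.26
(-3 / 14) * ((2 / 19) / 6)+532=141511 / 266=532.00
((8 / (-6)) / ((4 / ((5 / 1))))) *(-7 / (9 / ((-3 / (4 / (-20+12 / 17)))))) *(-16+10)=-5740 / 51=-112.55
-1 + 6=5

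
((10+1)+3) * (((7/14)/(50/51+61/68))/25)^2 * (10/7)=41616/18336125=0.00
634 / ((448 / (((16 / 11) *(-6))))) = -951 / 77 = -12.35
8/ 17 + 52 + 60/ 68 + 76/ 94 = 43275/ 799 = 54.16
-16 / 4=-4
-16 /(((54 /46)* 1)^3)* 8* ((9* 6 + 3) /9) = -29590144 /59049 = -501.11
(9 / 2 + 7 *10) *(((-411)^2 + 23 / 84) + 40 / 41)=86683465823 / 6888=12584707.58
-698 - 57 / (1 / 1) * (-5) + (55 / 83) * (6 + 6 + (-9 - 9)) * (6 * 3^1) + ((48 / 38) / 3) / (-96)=-9170015 / 18924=-484.57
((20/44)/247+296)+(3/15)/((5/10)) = 296.40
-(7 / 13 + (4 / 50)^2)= -0.54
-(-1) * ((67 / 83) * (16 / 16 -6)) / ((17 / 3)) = -1005 / 1411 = -0.71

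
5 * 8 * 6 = 240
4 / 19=0.21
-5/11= -0.45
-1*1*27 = -27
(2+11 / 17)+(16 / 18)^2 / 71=259883 / 97767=2.66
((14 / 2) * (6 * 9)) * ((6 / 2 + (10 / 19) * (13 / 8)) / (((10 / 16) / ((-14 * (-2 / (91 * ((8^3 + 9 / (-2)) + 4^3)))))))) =196896 / 156845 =1.26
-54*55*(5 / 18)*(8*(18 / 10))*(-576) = 6842880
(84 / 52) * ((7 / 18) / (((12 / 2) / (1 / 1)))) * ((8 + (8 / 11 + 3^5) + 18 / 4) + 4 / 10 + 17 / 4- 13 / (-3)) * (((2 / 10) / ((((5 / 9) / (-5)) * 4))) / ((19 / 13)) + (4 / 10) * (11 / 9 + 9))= 110908036141 / 1056369600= 104.99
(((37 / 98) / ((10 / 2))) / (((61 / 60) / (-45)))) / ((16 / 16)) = -9990 / 2989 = -3.34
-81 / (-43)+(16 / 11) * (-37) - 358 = -193899 / 473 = -409.93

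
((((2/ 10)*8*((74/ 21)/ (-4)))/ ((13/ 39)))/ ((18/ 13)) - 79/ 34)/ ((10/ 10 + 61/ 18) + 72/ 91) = -748709/ 721225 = -1.04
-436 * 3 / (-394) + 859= 169877 / 197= 862.32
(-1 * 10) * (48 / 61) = -7.87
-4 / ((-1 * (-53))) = -4 / 53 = -0.08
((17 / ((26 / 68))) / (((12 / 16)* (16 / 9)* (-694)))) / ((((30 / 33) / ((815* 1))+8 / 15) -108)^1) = 23317965 / 52152320584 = 0.00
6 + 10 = 16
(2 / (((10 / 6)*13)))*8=48 / 65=0.74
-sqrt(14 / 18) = -sqrt(7) / 3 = -0.88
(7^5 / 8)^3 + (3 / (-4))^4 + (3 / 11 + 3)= 52223176629587 / 5632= 9272581077.70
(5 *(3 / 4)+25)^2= 13225 / 16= 826.56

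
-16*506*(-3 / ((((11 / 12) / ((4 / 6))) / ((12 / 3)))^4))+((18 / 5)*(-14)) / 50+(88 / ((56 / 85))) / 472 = 956200250164001 / 549703000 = 1739485.23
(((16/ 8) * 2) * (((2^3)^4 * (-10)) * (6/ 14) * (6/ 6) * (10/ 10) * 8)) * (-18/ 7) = 70778880/ 49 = 1444466.94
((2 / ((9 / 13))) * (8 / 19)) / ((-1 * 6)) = -104 / 513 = -0.20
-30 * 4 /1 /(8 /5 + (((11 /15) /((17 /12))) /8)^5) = -17038284000000 /227177281051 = -75.00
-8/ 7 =-1.14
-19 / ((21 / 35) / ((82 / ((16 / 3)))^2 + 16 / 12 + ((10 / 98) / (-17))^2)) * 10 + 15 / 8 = -15043436002765 / 199840032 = -75277.39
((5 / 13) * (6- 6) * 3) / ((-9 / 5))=0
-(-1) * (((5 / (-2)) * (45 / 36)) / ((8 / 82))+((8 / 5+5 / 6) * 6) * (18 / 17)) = -45077 / 2720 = -16.57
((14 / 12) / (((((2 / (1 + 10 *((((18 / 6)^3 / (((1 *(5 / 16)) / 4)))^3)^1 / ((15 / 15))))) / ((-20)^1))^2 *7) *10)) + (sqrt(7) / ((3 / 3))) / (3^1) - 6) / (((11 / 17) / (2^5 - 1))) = 13605330140127640731.62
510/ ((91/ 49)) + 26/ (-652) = 1163651/ 4238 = 274.58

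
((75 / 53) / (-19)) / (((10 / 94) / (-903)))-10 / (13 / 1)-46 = 7663739 / 13091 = 585.42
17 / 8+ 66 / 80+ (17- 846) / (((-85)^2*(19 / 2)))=1613213 / 549100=2.94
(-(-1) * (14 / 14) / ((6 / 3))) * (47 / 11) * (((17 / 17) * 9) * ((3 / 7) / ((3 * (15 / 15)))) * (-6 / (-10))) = 1269 / 770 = 1.65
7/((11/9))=63/11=5.73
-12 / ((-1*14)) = 6 / 7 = 0.86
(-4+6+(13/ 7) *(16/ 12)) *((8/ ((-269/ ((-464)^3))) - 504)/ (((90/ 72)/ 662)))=198891435024512/ 28245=7041651089.56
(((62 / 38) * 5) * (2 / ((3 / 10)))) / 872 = 775 / 12426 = 0.06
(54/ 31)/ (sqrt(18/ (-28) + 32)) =0.31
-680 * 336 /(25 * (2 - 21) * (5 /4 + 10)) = 60928 /1425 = 42.76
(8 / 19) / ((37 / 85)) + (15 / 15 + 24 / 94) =73437 / 33041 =2.22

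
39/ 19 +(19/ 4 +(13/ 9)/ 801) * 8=5488025/ 136971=40.07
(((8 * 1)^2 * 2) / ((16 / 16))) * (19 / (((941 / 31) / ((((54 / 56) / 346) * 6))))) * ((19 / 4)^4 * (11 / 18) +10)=1120488273 / 2604688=430.18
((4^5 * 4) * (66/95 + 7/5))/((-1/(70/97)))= -11411456/1843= -6191.78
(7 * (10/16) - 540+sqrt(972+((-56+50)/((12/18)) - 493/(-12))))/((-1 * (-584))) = -4285/4672+sqrt(36147)/3504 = -0.86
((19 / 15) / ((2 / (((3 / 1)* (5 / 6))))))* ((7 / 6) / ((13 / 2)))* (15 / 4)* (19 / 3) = 12635 / 1872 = 6.75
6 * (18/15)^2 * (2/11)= 432/275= 1.57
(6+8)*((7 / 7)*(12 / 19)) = 168 / 19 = 8.84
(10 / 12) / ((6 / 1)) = 5 / 36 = 0.14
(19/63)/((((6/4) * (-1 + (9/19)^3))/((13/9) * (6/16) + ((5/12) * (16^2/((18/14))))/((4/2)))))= -1182923717/125125560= -9.45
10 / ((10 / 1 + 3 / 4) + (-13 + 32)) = 0.34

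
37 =37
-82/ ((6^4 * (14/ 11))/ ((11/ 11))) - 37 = -336115/ 9072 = -37.05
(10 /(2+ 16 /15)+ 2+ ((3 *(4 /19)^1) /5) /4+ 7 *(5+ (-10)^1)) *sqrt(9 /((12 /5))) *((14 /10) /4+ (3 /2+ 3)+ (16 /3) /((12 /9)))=-11489247 *sqrt(15) /87400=-509.13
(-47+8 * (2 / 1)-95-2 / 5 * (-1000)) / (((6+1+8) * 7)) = 274 / 105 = 2.61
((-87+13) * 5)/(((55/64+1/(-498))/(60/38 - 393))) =43850931840/259597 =168919.25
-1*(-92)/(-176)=-23/44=-0.52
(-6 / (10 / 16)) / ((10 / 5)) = -24 / 5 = -4.80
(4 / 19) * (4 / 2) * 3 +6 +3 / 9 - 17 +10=34 / 57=0.60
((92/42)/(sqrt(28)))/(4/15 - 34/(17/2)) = -115* sqrt(7)/2744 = -0.11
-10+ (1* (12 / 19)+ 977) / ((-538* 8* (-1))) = -799185 / 81776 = -9.77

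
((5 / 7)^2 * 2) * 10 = 500 / 49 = 10.20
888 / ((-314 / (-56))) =158.37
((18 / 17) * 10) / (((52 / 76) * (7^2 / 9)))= 2.84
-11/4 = -2.75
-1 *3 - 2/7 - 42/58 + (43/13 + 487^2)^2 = 1929792886075234/34307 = 56250703532.08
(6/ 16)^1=3/ 8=0.38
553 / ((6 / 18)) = 1659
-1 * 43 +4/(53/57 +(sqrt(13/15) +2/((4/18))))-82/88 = -3040635473/69858844-4332 * sqrt(195)/1587701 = -43.56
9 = 9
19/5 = 3.80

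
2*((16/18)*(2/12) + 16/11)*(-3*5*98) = -466480/99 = -4711.92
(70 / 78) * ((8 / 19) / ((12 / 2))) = 140 / 2223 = 0.06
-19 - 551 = -570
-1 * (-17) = 17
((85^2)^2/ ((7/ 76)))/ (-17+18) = 3967247500/ 7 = 566749642.86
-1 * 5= -5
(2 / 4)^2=1 / 4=0.25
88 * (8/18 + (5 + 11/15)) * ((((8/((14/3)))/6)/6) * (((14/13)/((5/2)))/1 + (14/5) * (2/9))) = 2152832/78975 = 27.26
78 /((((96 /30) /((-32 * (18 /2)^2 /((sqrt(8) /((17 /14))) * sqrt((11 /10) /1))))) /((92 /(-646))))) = 726570 * sqrt(55) /1463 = 3683.11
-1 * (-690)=690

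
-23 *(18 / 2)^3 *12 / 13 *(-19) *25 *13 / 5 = 19114380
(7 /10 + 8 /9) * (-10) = -15.89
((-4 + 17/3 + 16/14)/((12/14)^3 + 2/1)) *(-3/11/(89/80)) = -0.26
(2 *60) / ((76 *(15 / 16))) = 32 / 19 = 1.68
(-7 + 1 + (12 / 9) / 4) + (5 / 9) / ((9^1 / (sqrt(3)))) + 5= -0.56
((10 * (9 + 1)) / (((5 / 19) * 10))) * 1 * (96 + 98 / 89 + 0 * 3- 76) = 71364 / 89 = 801.84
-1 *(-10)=10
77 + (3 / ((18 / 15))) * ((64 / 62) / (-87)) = 207589 / 2697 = 76.97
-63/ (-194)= 63/ 194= 0.32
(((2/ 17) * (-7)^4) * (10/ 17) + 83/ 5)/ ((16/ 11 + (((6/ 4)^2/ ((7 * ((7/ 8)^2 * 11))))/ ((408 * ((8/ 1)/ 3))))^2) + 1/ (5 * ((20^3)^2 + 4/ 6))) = 5774466333978018352368/ 45957878908825528429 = 125.65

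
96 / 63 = 32 / 21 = 1.52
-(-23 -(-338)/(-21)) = 821/21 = 39.10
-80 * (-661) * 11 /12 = 145420 /3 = 48473.33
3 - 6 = -3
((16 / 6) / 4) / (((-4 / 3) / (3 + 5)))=-4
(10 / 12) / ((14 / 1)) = 5 / 84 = 0.06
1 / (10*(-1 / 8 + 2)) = 4 / 75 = 0.05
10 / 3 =3.33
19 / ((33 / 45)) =285 / 11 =25.91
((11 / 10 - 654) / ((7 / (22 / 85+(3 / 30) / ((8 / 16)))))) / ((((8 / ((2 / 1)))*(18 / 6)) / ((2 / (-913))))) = 0.01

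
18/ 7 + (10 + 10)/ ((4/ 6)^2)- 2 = 319/ 7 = 45.57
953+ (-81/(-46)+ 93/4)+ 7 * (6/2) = 91909/92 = 999.01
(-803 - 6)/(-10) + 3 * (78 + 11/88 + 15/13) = 165743/520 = 318.74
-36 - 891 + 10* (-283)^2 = 799963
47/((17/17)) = 47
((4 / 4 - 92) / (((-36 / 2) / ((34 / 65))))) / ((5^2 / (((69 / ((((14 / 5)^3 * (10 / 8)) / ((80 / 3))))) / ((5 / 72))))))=25024 / 245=102.14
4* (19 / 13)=5.85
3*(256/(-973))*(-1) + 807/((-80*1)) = -723771/77840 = -9.30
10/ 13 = 0.77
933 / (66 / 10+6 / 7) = 10885 / 87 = 125.11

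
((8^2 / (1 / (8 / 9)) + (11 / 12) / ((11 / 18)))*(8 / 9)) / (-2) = -2102 / 81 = -25.95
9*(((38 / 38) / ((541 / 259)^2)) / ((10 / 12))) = 3622374 / 1463405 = 2.48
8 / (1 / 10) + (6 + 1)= 87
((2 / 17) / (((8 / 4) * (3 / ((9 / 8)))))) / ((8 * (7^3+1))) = 3 / 374272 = 0.00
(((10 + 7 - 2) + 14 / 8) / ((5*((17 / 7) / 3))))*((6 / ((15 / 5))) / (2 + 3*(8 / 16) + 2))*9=12663 / 935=13.54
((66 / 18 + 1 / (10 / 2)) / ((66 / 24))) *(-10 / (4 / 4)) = -464 / 33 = -14.06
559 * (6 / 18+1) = 2236 / 3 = 745.33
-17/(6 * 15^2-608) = -17/742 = -0.02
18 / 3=6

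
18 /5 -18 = -72 /5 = -14.40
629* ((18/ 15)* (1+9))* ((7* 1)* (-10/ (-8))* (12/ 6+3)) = 330225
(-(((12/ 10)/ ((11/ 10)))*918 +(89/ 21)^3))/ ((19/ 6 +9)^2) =-439095340/ 60318951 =-7.28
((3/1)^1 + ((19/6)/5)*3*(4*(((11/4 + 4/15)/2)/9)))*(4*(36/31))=46156/2325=19.85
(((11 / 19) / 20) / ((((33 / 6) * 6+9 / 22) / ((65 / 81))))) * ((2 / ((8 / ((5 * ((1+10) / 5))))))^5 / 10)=253333223 / 23166259200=0.01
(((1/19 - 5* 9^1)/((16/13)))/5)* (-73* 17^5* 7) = 4027510991777/760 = 5299356568.13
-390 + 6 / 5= -1944 / 5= -388.80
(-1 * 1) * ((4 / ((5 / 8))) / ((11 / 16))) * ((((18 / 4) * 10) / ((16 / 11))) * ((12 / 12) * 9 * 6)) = -15552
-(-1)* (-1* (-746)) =746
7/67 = 0.10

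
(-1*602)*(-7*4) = 16856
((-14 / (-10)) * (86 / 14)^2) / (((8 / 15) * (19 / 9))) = 49923 / 1064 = 46.92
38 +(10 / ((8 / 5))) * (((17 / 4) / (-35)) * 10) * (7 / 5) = 219 / 8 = 27.38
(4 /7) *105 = 60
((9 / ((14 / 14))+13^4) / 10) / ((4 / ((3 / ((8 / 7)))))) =59997 / 32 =1874.91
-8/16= -1/2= -0.50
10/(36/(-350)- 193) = -1750/33793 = -0.05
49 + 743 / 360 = 18383 / 360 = 51.06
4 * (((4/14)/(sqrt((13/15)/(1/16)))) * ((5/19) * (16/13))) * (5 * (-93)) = -74400 * sqrt(195)/22477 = -46.22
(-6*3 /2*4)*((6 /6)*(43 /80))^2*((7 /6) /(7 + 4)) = -38829 /35200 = -1.10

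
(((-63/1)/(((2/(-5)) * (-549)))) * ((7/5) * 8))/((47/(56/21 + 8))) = -6272/8601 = -0.73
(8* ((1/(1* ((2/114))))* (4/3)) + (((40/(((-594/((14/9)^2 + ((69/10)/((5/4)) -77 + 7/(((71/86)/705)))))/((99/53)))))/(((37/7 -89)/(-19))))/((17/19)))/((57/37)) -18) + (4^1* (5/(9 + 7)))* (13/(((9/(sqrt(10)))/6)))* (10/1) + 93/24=325* sqrt(10)/3 + 257702325501517/546560547480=814.08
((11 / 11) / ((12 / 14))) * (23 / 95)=161 / 570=0.28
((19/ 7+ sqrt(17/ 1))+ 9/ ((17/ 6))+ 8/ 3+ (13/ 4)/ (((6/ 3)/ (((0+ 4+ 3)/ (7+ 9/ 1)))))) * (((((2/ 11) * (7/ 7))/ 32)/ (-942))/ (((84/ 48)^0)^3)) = -423527/ 7576031232 - sqrt(17)/ 165792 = -0.00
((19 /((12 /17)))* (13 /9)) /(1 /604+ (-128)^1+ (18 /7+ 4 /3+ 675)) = 261079 /3699369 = 0.07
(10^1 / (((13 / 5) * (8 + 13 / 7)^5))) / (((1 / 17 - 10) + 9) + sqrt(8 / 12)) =-22857520 / 128771914401 - 24286115 * sqrt(6) / 386315743203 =-0.00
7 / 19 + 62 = 1185 / 19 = 62.37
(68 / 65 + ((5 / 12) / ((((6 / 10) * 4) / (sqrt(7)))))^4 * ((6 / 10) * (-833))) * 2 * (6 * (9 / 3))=-197527576349 / 258785280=-763.29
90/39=30/13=2.31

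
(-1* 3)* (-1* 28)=84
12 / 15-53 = -261 / 5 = -52.20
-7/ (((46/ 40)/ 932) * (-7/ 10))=186400/ 23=8104.35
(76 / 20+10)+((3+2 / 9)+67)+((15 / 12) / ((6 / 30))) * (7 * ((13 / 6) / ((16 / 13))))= 927593 / 5760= 161.04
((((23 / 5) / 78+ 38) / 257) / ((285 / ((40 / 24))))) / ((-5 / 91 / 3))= -0.05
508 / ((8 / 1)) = 127 / 2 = 63.50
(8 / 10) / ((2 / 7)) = 14 / 5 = 2.80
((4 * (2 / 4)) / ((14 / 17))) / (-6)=-17 / 42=-0.40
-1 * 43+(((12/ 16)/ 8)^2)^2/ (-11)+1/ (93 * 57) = -43.00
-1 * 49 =-49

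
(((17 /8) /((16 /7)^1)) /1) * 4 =119 /32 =3.72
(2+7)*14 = 126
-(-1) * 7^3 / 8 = 42.88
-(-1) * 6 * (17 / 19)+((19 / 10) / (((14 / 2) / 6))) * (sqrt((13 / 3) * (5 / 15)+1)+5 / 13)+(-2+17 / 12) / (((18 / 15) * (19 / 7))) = 19 * sqrt(22) / 35+723985 / 124488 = 8.36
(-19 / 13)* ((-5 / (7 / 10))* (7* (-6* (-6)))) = 2630.77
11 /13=0.85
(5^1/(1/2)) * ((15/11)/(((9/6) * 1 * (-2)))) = -4.55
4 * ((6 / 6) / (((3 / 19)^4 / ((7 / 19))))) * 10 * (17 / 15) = 6529768 / 243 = 26871.47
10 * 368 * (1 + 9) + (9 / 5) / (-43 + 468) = 78200009 / 2125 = 36800.00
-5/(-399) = 5/399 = 0.01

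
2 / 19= 0.11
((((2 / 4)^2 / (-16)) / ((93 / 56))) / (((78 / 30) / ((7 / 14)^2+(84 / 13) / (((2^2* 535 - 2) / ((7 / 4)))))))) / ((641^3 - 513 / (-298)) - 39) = -74006065 / 21098794015265892432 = -0.00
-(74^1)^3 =-405224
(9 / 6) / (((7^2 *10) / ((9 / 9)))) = 0.00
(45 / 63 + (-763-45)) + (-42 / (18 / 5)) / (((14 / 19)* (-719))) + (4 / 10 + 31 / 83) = -10107072277 / 12532170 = -806.49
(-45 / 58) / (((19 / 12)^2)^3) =-67184640 / 1364330549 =-0.05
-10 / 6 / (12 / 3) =-5 / 12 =-0.42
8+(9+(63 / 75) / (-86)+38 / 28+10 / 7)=148814 / 7525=19.78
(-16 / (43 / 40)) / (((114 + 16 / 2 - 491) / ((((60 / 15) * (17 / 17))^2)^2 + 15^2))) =19.40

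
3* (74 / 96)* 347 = 12839 / 16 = 802.44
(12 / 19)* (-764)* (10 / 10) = -9168 / 19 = -482.53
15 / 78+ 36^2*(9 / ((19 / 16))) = 4852319 / 494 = 9822.51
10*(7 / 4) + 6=47 / 2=23.50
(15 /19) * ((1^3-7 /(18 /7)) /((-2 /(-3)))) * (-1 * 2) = 155 /38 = 4.08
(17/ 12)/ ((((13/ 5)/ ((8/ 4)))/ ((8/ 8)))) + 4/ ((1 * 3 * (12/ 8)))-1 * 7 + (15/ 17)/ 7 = -136315/ 27846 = -4.90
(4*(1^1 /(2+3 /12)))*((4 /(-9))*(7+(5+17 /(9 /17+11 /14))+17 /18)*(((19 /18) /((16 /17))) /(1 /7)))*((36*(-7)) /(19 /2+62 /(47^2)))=40767466801208 /9605110815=4244.35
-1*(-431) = 431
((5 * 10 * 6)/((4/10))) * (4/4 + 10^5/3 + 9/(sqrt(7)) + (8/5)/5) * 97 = 654750 * sqrt(7)/7 + 2425096030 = 2425343502.24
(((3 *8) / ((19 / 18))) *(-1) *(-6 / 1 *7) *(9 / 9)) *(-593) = -566283.79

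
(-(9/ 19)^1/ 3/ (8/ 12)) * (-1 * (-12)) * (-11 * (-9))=-5346/ 19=-281.37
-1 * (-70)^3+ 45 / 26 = 8918045 / 26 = 343001.73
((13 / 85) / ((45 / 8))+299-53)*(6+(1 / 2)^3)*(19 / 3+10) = 1129735327 / 45900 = 24612.97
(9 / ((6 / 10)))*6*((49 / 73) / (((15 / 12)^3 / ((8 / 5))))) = 49.49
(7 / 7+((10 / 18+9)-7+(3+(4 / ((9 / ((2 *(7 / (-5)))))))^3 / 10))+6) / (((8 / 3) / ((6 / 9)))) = 5632817 / 1822500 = 3.09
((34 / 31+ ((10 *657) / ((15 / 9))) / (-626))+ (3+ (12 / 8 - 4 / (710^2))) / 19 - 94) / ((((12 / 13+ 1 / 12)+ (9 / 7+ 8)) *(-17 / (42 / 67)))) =105454071427942692 / 297418332054519425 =0.35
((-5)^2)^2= 625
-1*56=-56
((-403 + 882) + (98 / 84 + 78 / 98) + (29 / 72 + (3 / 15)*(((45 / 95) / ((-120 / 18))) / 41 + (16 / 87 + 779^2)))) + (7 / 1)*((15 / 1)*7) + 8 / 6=244255687500329 / 1992526200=122585.94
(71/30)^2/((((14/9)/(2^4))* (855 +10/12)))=60492/898625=0.07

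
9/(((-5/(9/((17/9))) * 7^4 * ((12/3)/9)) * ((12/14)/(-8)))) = 2187/29155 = 0.08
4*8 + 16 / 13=432 / 13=33.23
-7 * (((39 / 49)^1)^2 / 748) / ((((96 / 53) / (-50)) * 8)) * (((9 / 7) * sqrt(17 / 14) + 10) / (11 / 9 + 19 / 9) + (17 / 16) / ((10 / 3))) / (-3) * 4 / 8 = -23780835 / 2101772288- 1209195 * sqrt(238) / 12873355264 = -0.01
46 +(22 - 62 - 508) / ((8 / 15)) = -1963 / 2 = -981.50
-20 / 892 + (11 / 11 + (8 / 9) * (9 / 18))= 2854 / 2007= 1.42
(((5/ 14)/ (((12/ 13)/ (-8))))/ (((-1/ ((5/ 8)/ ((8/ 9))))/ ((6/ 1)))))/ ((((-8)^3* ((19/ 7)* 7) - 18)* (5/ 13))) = -7605/ 2183104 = -0.00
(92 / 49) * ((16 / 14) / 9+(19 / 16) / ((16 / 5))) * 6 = 184759 / 32928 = 5.61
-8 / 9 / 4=-2 / 9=-0.22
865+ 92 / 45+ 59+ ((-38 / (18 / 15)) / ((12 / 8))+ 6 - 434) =7154 / 15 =476.93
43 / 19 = 2.26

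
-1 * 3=-3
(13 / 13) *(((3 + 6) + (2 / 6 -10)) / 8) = -1 / 12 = -0.08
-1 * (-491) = 491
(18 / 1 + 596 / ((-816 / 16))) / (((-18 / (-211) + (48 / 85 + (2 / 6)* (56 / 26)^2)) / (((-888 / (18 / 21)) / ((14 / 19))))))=-40359925970 / 9985823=-4041.72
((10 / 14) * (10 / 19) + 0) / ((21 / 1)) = 50 / 2793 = 0.02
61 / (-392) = -61 / 392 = -0.16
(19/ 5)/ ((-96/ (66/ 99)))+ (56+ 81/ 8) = 47591/ 720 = 66.10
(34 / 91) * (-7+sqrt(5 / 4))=-34 / 13+17 * sqrt(5) / 91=-2.20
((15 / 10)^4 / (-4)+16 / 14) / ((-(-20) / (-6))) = 33 / 896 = 0.04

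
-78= -78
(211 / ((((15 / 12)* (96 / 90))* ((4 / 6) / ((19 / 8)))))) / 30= 12027 / 640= 18.79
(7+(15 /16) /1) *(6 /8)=381 /64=5.95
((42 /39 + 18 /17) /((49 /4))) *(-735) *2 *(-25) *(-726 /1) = -4651656.11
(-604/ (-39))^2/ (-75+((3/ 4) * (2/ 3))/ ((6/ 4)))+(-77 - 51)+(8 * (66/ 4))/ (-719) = -670573991/ 5103462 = -131.40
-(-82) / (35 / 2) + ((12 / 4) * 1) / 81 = 4463 / 945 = 4.72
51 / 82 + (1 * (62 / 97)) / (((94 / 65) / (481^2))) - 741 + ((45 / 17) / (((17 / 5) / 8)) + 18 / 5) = 54844499306821 / 540195910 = 101527.05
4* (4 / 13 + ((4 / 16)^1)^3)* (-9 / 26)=-2421 / 5408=-0.45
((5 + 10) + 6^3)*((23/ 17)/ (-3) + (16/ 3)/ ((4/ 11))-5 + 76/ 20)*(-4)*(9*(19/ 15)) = -58268364/ 425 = -137102.03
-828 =-828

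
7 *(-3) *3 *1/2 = -63/2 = -31.50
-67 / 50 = -1.34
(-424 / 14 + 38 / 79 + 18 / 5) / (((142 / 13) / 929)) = -437525556 / 196315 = -2228.69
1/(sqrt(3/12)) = 2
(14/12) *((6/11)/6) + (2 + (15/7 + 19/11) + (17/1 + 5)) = 1175/42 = 27.98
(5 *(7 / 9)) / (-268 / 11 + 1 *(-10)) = -55 / 486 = -0.11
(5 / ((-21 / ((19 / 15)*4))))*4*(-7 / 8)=38 / 9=4.22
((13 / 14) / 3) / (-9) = -13 / 378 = -0.03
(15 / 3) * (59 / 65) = 59 / 13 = 4.54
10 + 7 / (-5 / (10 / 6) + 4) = 17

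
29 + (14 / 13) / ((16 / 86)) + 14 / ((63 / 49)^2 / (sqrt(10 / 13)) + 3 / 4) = 49392 * sqrt(130) / 63811 + 311343737 / 9954516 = 40.10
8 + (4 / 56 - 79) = -993 / 14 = -70.93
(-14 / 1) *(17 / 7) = -34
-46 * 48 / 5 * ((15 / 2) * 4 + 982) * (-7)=15641472 / 5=3128294.40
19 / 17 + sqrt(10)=4.28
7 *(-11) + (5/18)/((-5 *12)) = -77.00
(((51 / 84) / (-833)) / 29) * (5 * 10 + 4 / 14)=-88 / 69629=-0.00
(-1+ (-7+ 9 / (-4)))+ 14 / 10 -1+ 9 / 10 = -179 / 20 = -8.95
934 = 934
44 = 44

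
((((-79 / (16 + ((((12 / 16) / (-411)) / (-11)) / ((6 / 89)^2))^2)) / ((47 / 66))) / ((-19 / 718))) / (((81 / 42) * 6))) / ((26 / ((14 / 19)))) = 0.64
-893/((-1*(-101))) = -8.84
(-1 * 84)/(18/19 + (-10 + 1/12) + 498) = -19152/111499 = -0.17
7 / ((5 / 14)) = 98 / 5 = 19.60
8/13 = 0.62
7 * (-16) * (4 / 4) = -112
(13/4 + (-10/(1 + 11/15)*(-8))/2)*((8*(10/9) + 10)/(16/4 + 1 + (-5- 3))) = -116365/702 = -165.76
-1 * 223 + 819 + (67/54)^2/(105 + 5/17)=3110981753/5219640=596.01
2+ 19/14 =47/14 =3.36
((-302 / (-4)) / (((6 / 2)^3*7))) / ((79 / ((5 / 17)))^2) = 3775 / 681779322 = 0.00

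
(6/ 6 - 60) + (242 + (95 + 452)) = 730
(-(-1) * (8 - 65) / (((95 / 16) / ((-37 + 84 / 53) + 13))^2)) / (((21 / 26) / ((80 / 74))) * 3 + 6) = -75151245312 / 762404735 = -98.57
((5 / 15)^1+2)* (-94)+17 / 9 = -1957 / 9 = -217.44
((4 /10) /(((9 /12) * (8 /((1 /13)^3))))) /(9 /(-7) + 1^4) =-7 /65910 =-0.00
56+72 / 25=1472 / 25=58.88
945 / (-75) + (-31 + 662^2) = 2191002 / 5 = 438200.40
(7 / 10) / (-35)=-1 / 50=-0.02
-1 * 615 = -615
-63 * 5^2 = -1575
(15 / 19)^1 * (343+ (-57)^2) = 53880 / 19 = 2835.79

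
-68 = -68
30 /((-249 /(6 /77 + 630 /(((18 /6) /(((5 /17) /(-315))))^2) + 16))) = -289804520 /149606919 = -1.94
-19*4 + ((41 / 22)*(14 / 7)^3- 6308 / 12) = -586.76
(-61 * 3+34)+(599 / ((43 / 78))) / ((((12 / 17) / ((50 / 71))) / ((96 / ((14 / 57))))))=9051539321 / 21371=423543.09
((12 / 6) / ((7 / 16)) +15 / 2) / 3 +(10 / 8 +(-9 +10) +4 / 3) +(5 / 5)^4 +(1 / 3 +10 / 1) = 1591 / 84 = 18.94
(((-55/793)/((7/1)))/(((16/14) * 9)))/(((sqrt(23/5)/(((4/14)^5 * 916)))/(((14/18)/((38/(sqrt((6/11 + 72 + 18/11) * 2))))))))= -36640 * sqrt(129030)/67395640221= -0.00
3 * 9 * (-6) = -162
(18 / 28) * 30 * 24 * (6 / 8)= 2430 / 7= 347.14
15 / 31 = 0.48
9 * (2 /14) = 9 /7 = 1.29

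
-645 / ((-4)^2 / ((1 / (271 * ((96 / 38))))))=-4085 / 69376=-0.06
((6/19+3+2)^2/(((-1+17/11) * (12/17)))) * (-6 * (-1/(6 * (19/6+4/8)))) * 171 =520251/152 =3422.70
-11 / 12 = -0.92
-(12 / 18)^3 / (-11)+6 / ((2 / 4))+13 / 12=15575 / 1188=13.11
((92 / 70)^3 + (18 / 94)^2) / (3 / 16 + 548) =3495809584 / 830709084625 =0.00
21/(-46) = -21/46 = -0.46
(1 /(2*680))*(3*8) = 3 /170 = 0.02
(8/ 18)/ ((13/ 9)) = 4/ 13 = 0.31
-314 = -314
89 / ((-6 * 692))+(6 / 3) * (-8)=-66521 / 4152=-16.02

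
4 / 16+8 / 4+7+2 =45 / 4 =11.25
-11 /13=-0.85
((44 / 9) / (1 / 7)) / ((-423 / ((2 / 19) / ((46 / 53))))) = -16324 / 1663659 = -0.01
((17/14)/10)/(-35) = -17/4900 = -0.00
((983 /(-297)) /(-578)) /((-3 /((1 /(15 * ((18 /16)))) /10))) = -1966 /173811825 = -0.00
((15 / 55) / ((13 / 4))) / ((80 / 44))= 3 / 65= 0.05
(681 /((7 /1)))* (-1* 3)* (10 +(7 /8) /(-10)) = -1620099 /560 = -2893.03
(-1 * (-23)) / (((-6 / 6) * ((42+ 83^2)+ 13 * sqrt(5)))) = -159413 / 48037916+ 299 * sqrt(5) / 48037916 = -0.00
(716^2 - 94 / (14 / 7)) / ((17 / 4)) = 2050436 / 17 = 120613.88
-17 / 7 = -2.43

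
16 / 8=2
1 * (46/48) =23/24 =0.96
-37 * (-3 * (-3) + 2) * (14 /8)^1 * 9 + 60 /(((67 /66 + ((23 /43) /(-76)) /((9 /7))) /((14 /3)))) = -8013610143 /1306652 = -6132.93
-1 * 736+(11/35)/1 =-25749/35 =-735.69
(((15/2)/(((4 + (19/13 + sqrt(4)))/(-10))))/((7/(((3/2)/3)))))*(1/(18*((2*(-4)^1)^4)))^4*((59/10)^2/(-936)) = 3481/3852128937286222592606208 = 0.00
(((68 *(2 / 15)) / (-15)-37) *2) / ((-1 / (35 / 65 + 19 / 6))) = 2445229 / 8775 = 278.66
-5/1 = -5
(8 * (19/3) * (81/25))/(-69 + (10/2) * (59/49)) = -100548/38575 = -2.61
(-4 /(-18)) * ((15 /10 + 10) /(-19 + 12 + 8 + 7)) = 23 /72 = 0.32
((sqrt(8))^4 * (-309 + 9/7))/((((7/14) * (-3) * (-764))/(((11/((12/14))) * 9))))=-379104/191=-1984.84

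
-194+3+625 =434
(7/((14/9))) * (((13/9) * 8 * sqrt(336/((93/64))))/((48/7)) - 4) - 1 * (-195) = 728 * sqrt(217)/93 +177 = 292.31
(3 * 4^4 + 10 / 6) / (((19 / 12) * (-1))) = -9236 / 19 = -486.11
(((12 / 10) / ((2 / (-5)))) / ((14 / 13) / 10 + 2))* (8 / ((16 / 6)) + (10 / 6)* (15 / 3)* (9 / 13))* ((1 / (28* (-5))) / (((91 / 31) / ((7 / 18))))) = 589 / 49868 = 0.01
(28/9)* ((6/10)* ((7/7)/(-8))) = -7/30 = -0.23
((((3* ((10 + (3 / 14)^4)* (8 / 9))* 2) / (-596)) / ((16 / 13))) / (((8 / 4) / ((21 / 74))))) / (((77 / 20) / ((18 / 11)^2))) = -183911715 / 25626276368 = -0.01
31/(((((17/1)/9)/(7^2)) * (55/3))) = 41013/935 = 43.86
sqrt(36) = 6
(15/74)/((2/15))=1.52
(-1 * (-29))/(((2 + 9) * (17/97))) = 15.04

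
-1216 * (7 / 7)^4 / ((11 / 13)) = -15808 / 11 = -1437.09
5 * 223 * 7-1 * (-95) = 7900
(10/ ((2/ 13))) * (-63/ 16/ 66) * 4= -1365/ 88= -15.51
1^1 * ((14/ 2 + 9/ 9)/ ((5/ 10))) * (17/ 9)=272/ 9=30.22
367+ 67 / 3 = 1168 / 3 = 389.33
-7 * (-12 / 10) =42 / 5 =8.40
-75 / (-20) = 15 / 4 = 3.75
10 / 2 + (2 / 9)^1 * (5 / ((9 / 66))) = 355 / 27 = 13.15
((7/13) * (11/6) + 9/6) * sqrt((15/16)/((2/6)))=97 * sqrt(5)/52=4.17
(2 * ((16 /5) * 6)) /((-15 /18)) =-46.08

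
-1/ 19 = -0.05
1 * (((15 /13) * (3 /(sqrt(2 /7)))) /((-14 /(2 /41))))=-45 * sqrt(14) /7462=-0.02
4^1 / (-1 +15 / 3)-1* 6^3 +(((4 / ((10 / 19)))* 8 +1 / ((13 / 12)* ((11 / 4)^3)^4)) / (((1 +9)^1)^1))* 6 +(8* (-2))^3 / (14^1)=-3363557238329035333 / 7139924557040275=-471.09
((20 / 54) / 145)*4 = 8 / 783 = 0.01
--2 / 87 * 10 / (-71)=-20 / 6177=-0.00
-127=-127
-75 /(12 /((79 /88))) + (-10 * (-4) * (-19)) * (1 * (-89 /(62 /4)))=47557335 /10912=4358.26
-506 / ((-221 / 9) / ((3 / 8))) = 6831 / 884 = 7.73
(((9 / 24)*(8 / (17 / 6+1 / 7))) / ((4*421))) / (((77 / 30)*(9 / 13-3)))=-117 / 1157750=-0.00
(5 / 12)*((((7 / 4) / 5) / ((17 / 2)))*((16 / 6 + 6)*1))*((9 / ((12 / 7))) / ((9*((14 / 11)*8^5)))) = 1001 / 481296384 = 0.00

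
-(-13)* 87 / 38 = 1131 / 38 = 29.76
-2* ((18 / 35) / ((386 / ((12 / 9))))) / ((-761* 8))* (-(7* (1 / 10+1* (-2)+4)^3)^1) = -27783 / 734365000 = -0.00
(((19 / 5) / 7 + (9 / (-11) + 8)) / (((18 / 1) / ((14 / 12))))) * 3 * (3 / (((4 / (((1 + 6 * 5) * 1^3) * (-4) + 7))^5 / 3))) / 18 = -3622411365651 / 225280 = -16079595.91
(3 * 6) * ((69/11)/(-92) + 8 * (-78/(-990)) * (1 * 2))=2361/110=21.46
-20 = -20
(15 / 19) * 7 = 105 / 19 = 5.53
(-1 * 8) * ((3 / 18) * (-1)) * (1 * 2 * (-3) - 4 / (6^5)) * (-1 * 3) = 11665 / 486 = 24.00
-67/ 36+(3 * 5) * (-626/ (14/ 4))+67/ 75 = -16908097/ 6300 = -2683.82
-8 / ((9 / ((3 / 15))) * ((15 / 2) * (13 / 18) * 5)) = -32 / 4875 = -0.01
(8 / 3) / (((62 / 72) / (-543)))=-52128 / 31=-1681.55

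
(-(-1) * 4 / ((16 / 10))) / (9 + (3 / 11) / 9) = 165 / 596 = 0.28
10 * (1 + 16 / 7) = 230 / 7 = 32.86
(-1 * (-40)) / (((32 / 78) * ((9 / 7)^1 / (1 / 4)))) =455 / 24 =18.96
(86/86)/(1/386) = 386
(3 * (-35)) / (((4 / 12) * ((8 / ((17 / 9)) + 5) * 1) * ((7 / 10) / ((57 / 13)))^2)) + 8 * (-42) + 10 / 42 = -932729683 / 557193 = -1673.98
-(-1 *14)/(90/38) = 266/45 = 5.91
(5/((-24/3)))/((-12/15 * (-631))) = -25/20192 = -0.00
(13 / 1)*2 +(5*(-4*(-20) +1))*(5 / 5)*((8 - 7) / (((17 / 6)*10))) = 685 / 17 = 40.29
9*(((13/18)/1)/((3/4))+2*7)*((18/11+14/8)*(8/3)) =120392/99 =1216.08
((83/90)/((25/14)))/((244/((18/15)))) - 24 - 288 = -71369419/228750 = -312.00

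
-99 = -99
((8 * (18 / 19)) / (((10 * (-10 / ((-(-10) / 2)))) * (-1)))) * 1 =36 / 95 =0.38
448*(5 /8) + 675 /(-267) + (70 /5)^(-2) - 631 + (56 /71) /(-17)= -7444370849 /21054908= -353.57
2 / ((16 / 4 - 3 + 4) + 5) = 1 / 5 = 0.20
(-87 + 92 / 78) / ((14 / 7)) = -3347 / 78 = -42.91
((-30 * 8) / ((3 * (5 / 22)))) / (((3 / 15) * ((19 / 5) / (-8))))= 70400 / 19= 3705.26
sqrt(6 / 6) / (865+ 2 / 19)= 19 / 16437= 0.00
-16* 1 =-16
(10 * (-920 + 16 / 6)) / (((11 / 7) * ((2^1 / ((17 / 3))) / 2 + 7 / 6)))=-4346.22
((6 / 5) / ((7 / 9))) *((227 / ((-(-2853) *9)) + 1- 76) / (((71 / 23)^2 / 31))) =-63154123304 / 167789685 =-376.39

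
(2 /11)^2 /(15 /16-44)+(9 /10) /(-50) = -782321 /41684500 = -0.02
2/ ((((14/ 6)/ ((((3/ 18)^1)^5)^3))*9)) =1/ 4936942338048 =0.00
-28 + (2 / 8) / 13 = -1455 / 52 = -27.98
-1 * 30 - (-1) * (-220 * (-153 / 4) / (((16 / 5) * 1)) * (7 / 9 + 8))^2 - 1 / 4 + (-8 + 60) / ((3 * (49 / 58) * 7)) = 140356576141645 / 263424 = 532816205.59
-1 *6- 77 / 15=-167 / 15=-11.13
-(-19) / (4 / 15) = 285 / 4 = 71.25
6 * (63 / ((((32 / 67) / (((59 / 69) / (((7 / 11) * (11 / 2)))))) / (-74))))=-1316349 / 92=-14308.14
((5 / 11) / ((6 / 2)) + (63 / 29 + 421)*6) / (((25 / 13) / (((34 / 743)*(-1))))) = -60.42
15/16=0.94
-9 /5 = -1.80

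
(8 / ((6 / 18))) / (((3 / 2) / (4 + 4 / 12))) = 208 / 3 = 69.33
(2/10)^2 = 1/25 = 0.04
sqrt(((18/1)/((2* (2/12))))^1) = 3* sqrt(6) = 7.35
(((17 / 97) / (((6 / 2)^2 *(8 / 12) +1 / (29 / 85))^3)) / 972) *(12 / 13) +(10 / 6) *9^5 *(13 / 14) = 91385.36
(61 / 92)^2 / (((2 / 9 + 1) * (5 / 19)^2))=5.19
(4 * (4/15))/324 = 0.00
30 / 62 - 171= -5286 / 31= -170.52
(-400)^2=160000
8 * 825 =6600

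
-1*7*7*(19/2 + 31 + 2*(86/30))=-67963/30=-2265.43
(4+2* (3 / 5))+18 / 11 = 376 / 55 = 6.84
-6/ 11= -0.55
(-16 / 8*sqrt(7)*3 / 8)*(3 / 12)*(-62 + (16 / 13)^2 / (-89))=1399197*sqrt(7) / 120328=30.77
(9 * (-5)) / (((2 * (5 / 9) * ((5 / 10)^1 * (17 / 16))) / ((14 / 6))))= -3024 / 17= -177.88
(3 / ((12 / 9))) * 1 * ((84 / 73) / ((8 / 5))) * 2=945 / 292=3.24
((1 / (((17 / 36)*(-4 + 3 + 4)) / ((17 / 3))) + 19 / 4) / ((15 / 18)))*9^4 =137781 / 2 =68890.50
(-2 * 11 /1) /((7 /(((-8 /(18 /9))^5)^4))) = -24189255811072 /7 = -3455607973010.29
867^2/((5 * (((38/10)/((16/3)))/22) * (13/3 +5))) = 66148632/133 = 497358.14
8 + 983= 991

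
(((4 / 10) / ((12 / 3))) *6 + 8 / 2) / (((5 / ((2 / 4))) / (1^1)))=23 / 50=0.46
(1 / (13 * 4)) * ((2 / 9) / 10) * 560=28 / 117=0.24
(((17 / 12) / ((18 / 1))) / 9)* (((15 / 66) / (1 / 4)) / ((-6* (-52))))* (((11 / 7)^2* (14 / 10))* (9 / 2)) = 187 / 471744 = 0.00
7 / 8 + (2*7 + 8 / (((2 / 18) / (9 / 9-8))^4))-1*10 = 1008189543 / 8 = 126023692.88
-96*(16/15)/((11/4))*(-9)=18432/55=335.13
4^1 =4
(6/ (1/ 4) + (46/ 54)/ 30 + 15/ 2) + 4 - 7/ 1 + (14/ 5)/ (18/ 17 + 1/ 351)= 11423024/ 366525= 31.17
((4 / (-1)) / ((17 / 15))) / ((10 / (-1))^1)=6 / 17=0.35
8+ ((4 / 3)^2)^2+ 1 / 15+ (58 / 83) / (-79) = 29791189 / 2655585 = 11.22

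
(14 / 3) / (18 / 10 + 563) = 0.01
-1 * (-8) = 8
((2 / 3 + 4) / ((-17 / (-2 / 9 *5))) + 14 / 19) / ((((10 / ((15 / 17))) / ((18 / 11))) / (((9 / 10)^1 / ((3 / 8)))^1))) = 9912 / 27455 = 0.36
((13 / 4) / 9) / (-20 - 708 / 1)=-1 / 2016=-0.00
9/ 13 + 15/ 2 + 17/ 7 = 1933/ 182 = 10.62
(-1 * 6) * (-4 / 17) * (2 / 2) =24 / 17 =1.41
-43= -43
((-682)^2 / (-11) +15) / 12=-42269 / 12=-3522.42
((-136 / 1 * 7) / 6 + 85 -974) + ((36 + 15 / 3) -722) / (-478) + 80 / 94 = -1045.39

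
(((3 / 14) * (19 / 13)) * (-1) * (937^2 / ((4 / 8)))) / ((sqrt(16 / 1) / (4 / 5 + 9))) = -350309631 / 260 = -1347344.73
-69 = -69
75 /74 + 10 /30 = 299 /222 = 1.35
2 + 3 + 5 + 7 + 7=24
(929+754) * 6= 10098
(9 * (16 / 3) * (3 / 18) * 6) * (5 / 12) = 20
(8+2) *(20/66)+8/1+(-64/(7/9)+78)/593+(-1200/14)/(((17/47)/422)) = -99992.34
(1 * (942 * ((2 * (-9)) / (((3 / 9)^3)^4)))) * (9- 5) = -36044454384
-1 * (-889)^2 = -790321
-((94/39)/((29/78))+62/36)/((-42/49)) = 29981/3132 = 9.57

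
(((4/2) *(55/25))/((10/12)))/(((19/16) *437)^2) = 33792/1723495225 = 0.00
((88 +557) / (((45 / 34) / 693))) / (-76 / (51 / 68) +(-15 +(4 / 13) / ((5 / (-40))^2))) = -13171158 / 3769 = -3494.60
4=4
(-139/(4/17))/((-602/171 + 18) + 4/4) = -404073/10588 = -38.16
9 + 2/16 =73/8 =9.12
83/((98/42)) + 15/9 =782/21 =37.24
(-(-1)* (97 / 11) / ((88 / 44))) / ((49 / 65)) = 6305 / 1078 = 5.85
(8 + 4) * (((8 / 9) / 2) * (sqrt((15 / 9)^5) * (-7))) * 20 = -56000 * sqrt(15) / 81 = -2677.62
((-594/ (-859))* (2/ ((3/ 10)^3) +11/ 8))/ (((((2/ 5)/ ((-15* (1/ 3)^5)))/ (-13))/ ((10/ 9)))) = 291308875/ 2504844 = 116.30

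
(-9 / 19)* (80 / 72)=-10 / 19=-0.53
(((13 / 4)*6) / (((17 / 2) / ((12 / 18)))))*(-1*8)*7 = -1456 / 17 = -85.65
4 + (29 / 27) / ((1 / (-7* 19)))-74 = -5747 / 27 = -212.85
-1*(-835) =835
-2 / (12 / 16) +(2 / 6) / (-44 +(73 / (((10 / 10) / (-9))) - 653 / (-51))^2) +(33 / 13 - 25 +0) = -1057685420747 / 42091564008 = -25.13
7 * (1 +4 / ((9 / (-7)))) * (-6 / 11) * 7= 56.42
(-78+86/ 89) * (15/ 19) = -102840/ 1691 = -60.82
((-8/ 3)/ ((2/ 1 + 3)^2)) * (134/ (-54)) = 536/ 2025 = 0.26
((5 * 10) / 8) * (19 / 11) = 475 / 44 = 10.80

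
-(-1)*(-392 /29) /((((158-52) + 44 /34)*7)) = -119 /6612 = -0.02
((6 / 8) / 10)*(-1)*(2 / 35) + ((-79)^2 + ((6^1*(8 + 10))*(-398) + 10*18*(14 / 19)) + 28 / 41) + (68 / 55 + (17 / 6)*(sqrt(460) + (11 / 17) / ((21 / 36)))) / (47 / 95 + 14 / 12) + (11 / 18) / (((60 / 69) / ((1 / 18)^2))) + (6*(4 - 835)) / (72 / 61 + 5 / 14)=-247623084181512919117 / 6213872862568800 + 3230*sqrt(115) / 947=-39813.46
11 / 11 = 1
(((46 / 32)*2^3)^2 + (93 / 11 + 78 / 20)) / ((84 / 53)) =1686089 / 18480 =91.24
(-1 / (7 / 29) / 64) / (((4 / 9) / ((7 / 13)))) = -261 / 3328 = -0.08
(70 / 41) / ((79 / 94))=6580 / 3239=2.03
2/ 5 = 0.40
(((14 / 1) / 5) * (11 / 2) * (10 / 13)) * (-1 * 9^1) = -1386 / 13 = -106.62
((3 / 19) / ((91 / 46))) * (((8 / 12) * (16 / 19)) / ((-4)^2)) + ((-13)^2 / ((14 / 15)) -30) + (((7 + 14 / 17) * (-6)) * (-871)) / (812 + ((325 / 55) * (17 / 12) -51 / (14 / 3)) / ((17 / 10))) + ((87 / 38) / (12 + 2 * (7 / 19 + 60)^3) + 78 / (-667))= 24223969458862112311012831 / 120276303888432185559884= 201.40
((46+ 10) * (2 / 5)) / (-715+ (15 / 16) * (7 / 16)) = -28672 / 914675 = -0.03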